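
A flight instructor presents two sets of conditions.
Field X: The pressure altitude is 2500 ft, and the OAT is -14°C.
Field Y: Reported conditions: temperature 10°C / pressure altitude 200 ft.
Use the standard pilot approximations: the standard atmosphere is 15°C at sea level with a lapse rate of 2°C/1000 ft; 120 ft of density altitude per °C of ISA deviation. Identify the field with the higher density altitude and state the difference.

Field X: ISA temp = 10°C, deviation -24°C, DA = 2500 + 120 × (-24) = -380 ft.
Field Y: ISA temp = 14.6°C, deviation -4.6°C, DA = 200 + 120 × (-4.6) = -352 ft.
Field Y is higher by -352 − (-380) = 28 ft.

Field Y by 28 ft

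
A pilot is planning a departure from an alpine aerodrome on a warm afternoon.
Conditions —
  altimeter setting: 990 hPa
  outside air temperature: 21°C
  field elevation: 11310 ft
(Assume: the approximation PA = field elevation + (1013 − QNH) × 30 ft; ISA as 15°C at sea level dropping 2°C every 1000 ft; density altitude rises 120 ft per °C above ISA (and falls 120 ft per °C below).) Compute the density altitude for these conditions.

15600 ft

Pressure altitude = 11310 + (1013 − 990) × 30 = 11310 + (+690) = 12000 ft.
ISA temperature at 12000 ft = 15 − 2 × (12000/1000) = -9°C.
ISA deviation = 21 − (-9) = +30°C.
Density altitude = 12000 + 120 × (30) = 15600 ft.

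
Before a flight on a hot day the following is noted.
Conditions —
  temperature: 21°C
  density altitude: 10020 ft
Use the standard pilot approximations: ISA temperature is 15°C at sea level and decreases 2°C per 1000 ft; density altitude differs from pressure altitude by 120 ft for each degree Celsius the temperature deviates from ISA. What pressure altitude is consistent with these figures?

7500 ft

DA = PA + 120 × (OAT − (15 − 2·PA/1000)) = PA + 120·OAT − 1800 + 0.24·PA = 1.24·PA + 120·OAT − 1800.
So 1.24·PA = 10020 − 120 × 21 + 1800 = 9300.
PA = 9300 / 1.24 = 7500 ft.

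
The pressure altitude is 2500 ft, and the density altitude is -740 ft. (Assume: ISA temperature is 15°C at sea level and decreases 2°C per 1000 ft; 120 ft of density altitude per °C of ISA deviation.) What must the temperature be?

Density altitude − pressure altitude = -740 − 2500 = -3240 ft.
At 120 ft/°C that is an ISA deviation of -3240/120 = -27°C.
ISA temperature at 2500 ft = 15 − 2 × (2500/1000) = 10°C.
OAT = ISA + deviation = 10 + (-27) = -17°C.

-17°C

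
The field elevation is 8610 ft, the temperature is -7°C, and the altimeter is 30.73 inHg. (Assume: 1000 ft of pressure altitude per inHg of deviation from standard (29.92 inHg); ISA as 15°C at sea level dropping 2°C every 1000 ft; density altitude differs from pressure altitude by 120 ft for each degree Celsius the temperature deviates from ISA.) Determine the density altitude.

7032 ft

Pressure altitude = 8610 + (29.92 − 30.73) × 1000 = 8610 + (-810) = 7800 ft.
ISA temperature at 7800 ft = 15 − 2 × (7800/1000) = -0.6°C.
ISA deviation = -7 − (-0.6) = -6.4°C.
Density altitude = 7800 + 120 × (-6.4) = 7032 ft.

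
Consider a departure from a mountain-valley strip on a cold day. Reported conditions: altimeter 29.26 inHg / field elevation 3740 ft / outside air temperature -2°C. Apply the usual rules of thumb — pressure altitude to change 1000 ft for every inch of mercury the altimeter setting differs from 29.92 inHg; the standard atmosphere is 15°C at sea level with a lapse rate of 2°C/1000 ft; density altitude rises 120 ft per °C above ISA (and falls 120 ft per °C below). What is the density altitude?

3416 ft

Pressure altitude = 3740 + (29.92 − 29.26) × 1000 = 3740 + (+660) = 4400 ft.
ISA temperature at 4400 ft = 15 − 2 × (4400/1000) = 6.2°C.
ISA deviation = -2 − 6.2 = -8.2°C.
Density altitude = 4400 + 120 × (-8.2) = 3416 ft.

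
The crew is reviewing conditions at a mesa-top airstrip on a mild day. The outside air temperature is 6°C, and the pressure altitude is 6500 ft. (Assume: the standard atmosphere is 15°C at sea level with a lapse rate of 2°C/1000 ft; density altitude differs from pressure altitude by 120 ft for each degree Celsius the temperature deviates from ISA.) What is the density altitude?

6980 ft

ISA temperature at 6500 ft = 15 − 2 × (6500/1000) = 2°C.
ISA deviation = 6 − 2 = +4°C.
Density altitude = 6500 + 120 × (4) = 6500 + (+480) = 6980 ft.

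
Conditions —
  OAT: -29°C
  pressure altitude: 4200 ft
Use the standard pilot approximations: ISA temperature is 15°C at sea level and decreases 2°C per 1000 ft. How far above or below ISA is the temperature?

ISA temperature at 4200 ft = 15 − 2 × (4200/1000) = 6.6°C.
Deviation = OAT − ISA = -29 − 6.6 = -35.6°C.

ISA-35.6°C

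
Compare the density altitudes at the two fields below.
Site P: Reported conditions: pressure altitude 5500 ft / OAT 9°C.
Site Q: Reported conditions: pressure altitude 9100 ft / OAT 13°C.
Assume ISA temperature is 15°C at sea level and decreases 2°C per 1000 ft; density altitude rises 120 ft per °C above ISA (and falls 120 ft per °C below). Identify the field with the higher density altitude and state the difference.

Site P: ISA temp = 4°C, deviation +5°C, DA = 5500 + 120 × 5 = 6100 ft.
Site Q: ISA temp = -3.2°C, deviation +16.2°C, DA = 9100 + 120 × 16.2 = 11044 ft.
Site Q is higher by 11044 − 6100 = 4944 ft.

Site Q by 4944 ft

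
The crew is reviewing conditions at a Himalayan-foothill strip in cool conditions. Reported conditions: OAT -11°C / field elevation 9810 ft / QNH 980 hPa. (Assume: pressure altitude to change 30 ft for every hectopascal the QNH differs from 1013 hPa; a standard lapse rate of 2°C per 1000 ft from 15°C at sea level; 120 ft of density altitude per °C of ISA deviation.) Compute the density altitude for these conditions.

10272 ft

Pressure altitude = 9810 + (1013 − 980) × 30 = 9810 + (+990) = 10800 ft.
ISA temperature at 10800 ft = 15 − 2 × (10800/1000) = -6.6°C.
ISA deviation = -11 − (-6.6) = -4.4°C.
Density altitude = 10800 + 120 × (-4.4) = 10272 ft.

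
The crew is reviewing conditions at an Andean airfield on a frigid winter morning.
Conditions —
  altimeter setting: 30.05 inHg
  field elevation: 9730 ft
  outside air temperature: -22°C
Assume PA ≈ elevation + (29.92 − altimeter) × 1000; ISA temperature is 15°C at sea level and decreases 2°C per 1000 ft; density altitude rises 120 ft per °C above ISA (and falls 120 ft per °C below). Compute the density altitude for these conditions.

7464 ft

Pressure altitude = 9730 + (29.92 − 30.05) × 1000 = 9730 + (-130) = 9600 ft.
ISA temperature at 9600 ft = 15 − 2 × (9600/1000) = -4.2°C.
ISA deviation = -22 − (-4.2) = -17.8°C.
Density altitude = 9600 + 120 × (-17.8) = 7464 ft.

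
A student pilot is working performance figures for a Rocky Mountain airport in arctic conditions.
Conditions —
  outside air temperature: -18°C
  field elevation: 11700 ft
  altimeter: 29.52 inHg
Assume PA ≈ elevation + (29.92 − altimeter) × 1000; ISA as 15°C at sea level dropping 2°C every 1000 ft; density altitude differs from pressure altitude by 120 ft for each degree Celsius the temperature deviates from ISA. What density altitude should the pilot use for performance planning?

Pressure altitude = 11700 + (29.92 − 29.52) × 1000 = 11700 + (+400) = 12100 ft.
ISA temperature at 12100 ft = 15 − 2 × (12100/1000) = -9.2°C.
ISA deviation = -18 − (-9.2) = -8.8°C.
Density altitude = 12100 + 120 × (-8.8) = 11044 ft.

11044 ft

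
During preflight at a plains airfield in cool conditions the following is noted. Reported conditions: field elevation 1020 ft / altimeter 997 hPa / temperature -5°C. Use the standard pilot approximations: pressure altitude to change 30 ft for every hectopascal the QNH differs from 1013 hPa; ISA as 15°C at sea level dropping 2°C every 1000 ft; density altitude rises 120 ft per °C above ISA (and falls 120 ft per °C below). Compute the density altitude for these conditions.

-540 ft

Pressure altitude = 1020 + (1013 − 997) × 30 = 1020 + (+480) = 1500 ft.
ISA temperature at 1500 ft = 15 − 2 × (1500/1000) = 12°C.
ISA deviation = -5 − 12 = -17°C.
Density altitude = 1500 + 120 × (-17) = -540 ft.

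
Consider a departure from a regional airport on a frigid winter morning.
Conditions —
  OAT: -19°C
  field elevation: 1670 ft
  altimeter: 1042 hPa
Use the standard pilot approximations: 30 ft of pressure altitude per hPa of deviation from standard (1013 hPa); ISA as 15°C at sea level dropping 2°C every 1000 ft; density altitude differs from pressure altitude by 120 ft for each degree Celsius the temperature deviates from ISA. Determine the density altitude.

-3088 ft

Pressure altitude = 1670 + (1013 − 1042) × 30 = 1670 + (-870) = 800 ft.
ISA temperature at 800 ft = 15 − 2 × (800/1000) = 13.4°C.
ISA deviation = -19 − 13.4 = -32.4°C.
Density altitude = 800 + 120 × (-32.4) = -3088 ft.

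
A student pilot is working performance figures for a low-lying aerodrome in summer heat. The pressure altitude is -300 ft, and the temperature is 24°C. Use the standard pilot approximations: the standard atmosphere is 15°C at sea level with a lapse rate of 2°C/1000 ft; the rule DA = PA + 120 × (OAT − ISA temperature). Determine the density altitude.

ISA temperature at -300 ft = 15 − 2 × (-300/1000) = 15.6°C.
ISA deviation = 24 − 15.6 = +8.4°C.
Density altitude = -300 + 120 × (8.4) = -300 + (+1008) = 708 ft.

708 ft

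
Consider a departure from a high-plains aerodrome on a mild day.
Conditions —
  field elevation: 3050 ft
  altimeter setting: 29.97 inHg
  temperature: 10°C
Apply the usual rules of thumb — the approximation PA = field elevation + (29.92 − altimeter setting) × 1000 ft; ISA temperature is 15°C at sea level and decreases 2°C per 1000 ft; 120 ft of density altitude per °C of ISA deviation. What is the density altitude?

Pressure altitude = 3050 + (29.92 − 29.97) × 1000 = 3050 + (-50) = 3000 ft.
ISA temperature at 3000 ft = 15 − 2 × (3000/1000) = 9°C.
ISA deviation = 10 − 9 = +1°C.
Density altitude = 3000 + 120 × (1) = 3120 ft.

3120 ft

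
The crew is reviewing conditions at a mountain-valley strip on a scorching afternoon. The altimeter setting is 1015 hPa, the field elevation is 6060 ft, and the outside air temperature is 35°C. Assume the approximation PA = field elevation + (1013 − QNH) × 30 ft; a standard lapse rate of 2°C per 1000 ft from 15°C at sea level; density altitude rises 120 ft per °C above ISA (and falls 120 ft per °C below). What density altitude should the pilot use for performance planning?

Pressure altitude = 6060 + (1013 − 1015) × 30 = 6060 + (-60) = 6000 ft.
ISA temperature at 6000 ft = 15 − 2 × (6000/1000) = 3°C.
ISA deviation = 35 − 3 = +32°C.
Density altitude = 6000 + 120 × (32) = 9840 ft.

9840 ft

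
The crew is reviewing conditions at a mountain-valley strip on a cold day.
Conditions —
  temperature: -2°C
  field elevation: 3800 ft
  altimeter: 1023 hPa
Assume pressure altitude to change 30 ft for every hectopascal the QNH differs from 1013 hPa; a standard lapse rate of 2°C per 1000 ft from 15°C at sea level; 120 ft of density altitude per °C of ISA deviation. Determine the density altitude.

Pressure altitude = 3800 + (1013 − 1023) × 30 = 3800 + (-300) = 3500 ft.
ISA temperature at 3500 ft = 15 − 2 × (3500/1000) = 8°C.
ISA deviation = -2 − 8 = -10°C.
Density altitude = 3500 + 120 × (-10) = 2300 ft.

2300 ft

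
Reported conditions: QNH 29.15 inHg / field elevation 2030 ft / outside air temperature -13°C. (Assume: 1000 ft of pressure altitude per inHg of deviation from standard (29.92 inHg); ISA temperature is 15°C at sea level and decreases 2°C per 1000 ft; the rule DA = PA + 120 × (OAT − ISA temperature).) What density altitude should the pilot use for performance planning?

Pressure altitude = 2030 + (29.92 − 29.15) × 1000 = 2030 + (+770) = 2800 ft.
ISA temperature at 2800 ft = 15 − 2 × (2800/1000) = 9.4°C.
ISA deviation = -13 − 9.4 = -22.4°C.
Density altitude = 2800 + 120 × (-22.4) = 112 ft.

112 ft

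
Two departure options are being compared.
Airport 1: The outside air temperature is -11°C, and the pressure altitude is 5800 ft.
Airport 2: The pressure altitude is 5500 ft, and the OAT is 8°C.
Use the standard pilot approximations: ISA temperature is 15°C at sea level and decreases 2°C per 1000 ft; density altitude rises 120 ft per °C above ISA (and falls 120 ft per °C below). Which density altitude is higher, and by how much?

Airport 2 by 1908 ft

Airport 1: ISA temp = 3.4°C, deviation -14.4°C, DA = 5800 + 120 × (-14.4) = 4072 ft.
Airport 2: ISA temp = 4°C, deviation +4°C, DA = 5500 + 120 × 4 = 5980 ft.
Airport 2 is higher by 5980 − 4072 = 1908 ft.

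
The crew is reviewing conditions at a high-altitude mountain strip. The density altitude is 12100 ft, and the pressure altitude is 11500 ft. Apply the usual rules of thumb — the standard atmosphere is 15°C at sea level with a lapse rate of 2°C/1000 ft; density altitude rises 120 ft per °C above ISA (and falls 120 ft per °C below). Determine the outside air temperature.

Density altitude − pressure altitude = 12100 − 11500 = +600 ft.
At 120 ft/°C that is an ISA deviation of 600/120 = +5°C.
ISA temperature at 11500 ft = 15 − 2 × (11500/1000) = -8°C.
OAT = ISA + deviation = -8 + (+5) = -3°C.

-3°C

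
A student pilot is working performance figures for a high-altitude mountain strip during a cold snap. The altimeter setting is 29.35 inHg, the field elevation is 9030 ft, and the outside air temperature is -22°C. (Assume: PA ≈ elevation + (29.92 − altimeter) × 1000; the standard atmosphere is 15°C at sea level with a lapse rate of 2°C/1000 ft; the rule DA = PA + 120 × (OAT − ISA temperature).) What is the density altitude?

Pressure altitude = 9030 + (29.92 − 29.35) × 1000 = 9030 + (+570) = 9600 ft.
ISA temperature at 9600 ft = 15 − 2 × (9600/1000) = -4.2°C.
ISA deviation = -22 − (-4.2) = -17.8°C.
Density altitude = 9600 + 120 × (-17.8) = 7464 ft.

7464 ft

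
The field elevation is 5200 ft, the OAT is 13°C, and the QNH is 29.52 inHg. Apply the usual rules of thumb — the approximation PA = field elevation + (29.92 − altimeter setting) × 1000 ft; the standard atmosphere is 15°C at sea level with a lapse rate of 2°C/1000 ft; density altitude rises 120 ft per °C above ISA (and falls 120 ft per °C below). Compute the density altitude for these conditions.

Pressure altitude = 5200 + (29.92 − 29.52) × 1000 = 5200 + (+400) = 5600 ft.
ISA temperature at 5600 ft = 15 − 2 × (5600/1000) = 3.8°C.
ISA deviation = 13 − 3.8 = +9.2°C.
Density altitude = 5600 + 120 × (9.2) = 6704 ft.

6704 ft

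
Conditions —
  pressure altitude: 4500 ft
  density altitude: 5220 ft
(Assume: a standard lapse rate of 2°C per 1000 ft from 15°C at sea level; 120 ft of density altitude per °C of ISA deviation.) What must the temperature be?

12°C

Density altitude − pressure altitude = 5220 − 4500 = +720 ft.
At 120 ft/°C that is an ISA deviation of 720/120 = +6°C.
ISA temperature at 4500 ft = 15 − 2 × (4500/1000) = 6°C.
OAT = ISA + deviation = 6 + (+6) = 12°C.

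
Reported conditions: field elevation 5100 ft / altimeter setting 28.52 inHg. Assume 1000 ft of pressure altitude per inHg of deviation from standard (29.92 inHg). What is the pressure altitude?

6500 ft

Pressure correction = (29.92 − 28.52) × 1000 = +1400 ft.
Pressure altitude = 5100 + (+1400) = 6500 ft.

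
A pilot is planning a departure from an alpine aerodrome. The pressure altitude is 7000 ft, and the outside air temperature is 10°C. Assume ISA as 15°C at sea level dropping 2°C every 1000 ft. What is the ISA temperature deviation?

ISA+9°C

ISA temperature at 7000 ft = 15 − 2 × (7000/1000) = 1°C.
Deviation = OAT − ISA = 10 − 1 = +9°C.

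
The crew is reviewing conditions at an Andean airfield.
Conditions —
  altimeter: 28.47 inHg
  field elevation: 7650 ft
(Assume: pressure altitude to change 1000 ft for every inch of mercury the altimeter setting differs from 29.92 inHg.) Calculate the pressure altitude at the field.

Pressure correction = (29.92 − 28.47) × 1000 = +1450 ft.
Pressure altitude = 7650 + (+1450) = 9100 ft.

9100 ft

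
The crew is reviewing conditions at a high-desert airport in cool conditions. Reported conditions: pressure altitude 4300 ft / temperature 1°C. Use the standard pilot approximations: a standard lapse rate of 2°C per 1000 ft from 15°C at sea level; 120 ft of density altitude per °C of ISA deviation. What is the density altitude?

3652 ft

ISA temperature at 4300 ft = 15 − 2 × (4300/1000) = 6.4°C.
ISA deviation = 1 − 6.4 = -5.4°C.
Density altitude = 4300 + 120 × (-5.4) = 4300 + (-648) = 3652 ft.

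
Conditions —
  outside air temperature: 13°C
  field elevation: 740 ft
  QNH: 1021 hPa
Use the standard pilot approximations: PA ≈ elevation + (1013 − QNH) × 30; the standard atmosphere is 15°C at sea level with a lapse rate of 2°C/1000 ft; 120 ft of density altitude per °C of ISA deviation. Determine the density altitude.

380 ft

Pressure altitude = 740 + (1013 − 1021) × 30 = 740 + (-240) = 500 ft.
ISA temperature at 500 ft = 15 − 2 × (500/1000) = 14°C.
ISA deviation = 13 − 14 = -1°C.
Density altitude = 500 + 120 × (-1) = 380 ft.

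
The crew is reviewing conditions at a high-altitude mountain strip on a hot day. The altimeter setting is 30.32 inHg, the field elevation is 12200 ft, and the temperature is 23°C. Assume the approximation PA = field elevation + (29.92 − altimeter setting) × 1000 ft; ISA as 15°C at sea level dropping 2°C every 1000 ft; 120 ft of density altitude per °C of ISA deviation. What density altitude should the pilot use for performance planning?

Pressure altitude = 12200 + (29.92 − 30.32) × 1000 = 12200 + (-400) = 11800 ft.
ISA temperature at 11800 ft = 15 − 2 × (11800/1000) = -8.6°C.
ISA deviation = 23 − (-8.6) = +31.6°C.
Density altitude = 11800 + 120 × (31.6) = 15592 ft.

15592 ft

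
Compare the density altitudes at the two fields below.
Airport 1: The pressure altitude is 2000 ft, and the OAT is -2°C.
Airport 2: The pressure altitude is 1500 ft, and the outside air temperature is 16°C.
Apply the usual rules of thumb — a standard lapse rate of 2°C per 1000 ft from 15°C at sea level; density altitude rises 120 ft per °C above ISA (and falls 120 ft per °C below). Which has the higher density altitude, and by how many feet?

Airport 2 by 1540 ft

Airport 1: ISA temp = 11°C, deviation -13°C, DA = 2000 + 120 × (-13) = 440 ft.
Airport 2: ISA temp = 12°C, deviation +4°C, DA = 1500 + 120 × 4 = 1980 ft.
Airport 2 is higher by 1980 − 440 = 1540 ft.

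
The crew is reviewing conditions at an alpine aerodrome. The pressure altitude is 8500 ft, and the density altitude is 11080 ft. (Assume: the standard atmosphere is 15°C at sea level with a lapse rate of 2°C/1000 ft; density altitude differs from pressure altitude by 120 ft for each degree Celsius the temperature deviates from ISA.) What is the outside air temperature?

Density altitude − pressure altitude = 11080 − 8500 = +2580 ft.
At 120 ft/°C that is an ISA deviation of 2580/120 = +21.5°C.
ISA temperature at 8500 ft = 15 − 2 × (8500/1000) = -2°C.
OAT = ISA + deviation = -2 + (+21.5) = 19.5°C.

19.5°C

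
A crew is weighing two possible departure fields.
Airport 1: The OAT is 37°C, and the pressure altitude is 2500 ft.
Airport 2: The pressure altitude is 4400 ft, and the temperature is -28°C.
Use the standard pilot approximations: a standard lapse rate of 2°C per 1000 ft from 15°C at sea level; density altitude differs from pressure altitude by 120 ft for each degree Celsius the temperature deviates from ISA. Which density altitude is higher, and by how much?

Airport 1 by 5444 ft

Airport 1: ISA temp = 10°C, deviation +27°C, DA = 2500 + 120 × 27 = 5740 ft.
Airport 2: ISA temp = 6.2°C, deviation -34.2°C, DA = 4400 + 120 × (-34.2) = 296 ft.
Airport 1 is higher by 5740 − 296 = 5444 ft.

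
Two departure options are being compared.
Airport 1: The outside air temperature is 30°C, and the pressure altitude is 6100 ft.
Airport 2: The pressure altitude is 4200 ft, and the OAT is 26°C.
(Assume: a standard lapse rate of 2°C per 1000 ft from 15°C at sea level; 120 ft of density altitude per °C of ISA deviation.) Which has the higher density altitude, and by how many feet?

Airport 1: ISA temp = 2.8°C, deviation +27.2°C, DA = 6100 + 120 × 27.2 = 9364 ft.
Airport 2: ISA temp = 6.6°C, deviation +19.4°C, DA = 4200 + 120 × 19.4 = 6528 ft.
Airport 1 is higher by 9364 − 6528 = 2836 ft.

Airport 1 by 2836 ft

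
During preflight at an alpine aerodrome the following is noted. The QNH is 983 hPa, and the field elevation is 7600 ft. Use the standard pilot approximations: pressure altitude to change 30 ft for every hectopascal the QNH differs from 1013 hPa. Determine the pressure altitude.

Pressure correction = (1013 − 983) × 30 = +900 ft.
Pressure altitude = 7600 + (+900) = 8500 ft.

8500 ft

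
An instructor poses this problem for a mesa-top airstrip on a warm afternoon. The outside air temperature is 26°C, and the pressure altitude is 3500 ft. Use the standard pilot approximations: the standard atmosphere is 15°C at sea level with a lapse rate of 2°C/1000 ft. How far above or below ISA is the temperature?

ISA temperature at 3500 ft = 15 − 2 × (3500/1000) = 8°C.
Deviation = OAT − ISA = 26 − 8 = +18°C.

ISA+18°C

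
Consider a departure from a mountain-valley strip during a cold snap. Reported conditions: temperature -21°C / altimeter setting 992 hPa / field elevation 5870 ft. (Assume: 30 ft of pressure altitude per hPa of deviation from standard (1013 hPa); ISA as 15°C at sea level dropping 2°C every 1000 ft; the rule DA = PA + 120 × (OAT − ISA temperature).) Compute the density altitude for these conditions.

Pressure altitude = 5870 + (1013 − 992) × 30 = 5870 + (+630) = 6500 ft.
ISA temperature at 6500 ft = 15 − 2 × (6500/1000) = 2°C.
ISA deviation = -21 − 2 = -23°C.
Density altitude = 6500 + 120 × (-23) = 3740 ft.

3740 ft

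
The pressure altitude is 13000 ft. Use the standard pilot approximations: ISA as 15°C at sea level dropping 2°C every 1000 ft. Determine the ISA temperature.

ISA temperature = 15 − 2 × (13000/1000) = 15 − 26 = -11°C.

-11°C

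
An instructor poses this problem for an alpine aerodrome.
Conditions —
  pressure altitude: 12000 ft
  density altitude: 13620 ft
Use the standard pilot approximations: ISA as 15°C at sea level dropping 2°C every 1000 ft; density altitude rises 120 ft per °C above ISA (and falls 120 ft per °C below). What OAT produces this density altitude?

Density altitude − pressure altitude = 13620 − 12000 = +1620 ft.
At 120 ft/°C that is an ISA deviation of 1620/120 = +13.5°C.
ISA temperature at 12000 ft = 15 − 2 × (12000/1000) = -9°C.
OAT = ISA + deviation = -9 + (+13.5) = 4.5°C.

4.5°C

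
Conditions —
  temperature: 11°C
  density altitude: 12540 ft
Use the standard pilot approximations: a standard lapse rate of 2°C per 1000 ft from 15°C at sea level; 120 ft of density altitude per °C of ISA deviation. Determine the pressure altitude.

10500 ft

DA = PA + 120 × (OAT − (15 − 2·PA/1000)) = PA + 120·OAT − 1800 + 0.24·PA = 1.24·PA + 120·OAT − 1800.
So 1.24·PA = 12540 − 120 × 11 + 1800 = 13020.
PA = 13020 / 1.24 = 10500 ft.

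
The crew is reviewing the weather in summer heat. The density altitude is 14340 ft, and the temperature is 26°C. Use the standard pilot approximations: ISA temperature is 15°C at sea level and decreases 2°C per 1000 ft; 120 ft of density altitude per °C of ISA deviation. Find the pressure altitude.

10500 ft

DA = PA + 120 × (OAT − (15 − 2·PA/1000)) = PA + 120·OAT − 1800 + 0.24·PA = 1.24·PA + 120·OAT − 1800.
So 1.24·PA = 14340 − 120 × 26 + 1800 = 13020.
PA = 13020 / 1.24 = 10500 ft.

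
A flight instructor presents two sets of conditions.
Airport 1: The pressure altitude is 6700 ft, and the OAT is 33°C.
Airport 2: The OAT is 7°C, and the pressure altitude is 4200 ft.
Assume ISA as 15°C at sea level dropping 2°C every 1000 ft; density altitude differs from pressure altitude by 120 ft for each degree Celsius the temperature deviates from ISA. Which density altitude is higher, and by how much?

Airport 1 by 6220 ft

Airport 1: ISA temp = 1.6°C, deviation +31.4°C, DA = 6700 + 120 × 31.4 = 10468 ft.
Airport 2: ISA temp = 6.6°C, deviation +0.4°C, DA = 4200 + 120 × 0.4 = 4248 ft.
Airport 1 is higher by 10468 − 4248 = 6220 ft.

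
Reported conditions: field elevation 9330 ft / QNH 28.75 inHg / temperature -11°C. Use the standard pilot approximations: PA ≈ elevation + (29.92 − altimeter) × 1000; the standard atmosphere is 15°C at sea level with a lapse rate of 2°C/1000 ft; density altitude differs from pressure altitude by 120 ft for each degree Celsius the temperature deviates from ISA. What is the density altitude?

9900 ft

Pressure altitude = 9330 + (29.92 − 28.75) × 1000 = 9330 + (+1170) = 10500 ft.
ISA temperature at 10500 ft = 15 − 2 × (10500/1000) = -6°C.
ISA deviation = -11 − (-6) = -5°C.
Density altitude = 10500 + 120 × (-5) = 9900 ft.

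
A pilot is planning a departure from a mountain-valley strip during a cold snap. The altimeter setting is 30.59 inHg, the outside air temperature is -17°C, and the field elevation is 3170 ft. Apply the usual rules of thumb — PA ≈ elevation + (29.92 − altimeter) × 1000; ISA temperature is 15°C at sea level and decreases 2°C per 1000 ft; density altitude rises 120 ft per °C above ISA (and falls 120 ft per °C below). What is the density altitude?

-740 ft

Pressure altitude = 3170 + (29.92 − 30.59) × 1000 = 3170 + (-670) = 2500 ft.
ISA temperature at 2500 ft = 15 − 2 × (2500/1000) = 10°C.
ISA deviation = -17 − 10 = -27°C.
Density altitude = 2500 + 120 × (-27) = -740 ft.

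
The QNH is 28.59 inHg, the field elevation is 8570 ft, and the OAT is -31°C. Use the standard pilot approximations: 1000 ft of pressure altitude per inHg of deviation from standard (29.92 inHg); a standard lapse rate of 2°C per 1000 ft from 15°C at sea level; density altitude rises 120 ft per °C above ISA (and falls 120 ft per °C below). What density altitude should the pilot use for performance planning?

Pressure altitude = 8570 + (29.92 − 28.59) × 1000 = 8570 + (+1330) = 9900 ft.
ISA temperature at 9900 ft = 15 − 2 × (9900/1000) = -4.8°C.
ISA deviation = -31 − (-4.8) = -26.2°C.
Density altitude = 9900 + 120 × (-26.2) = 6756 ft.

6756 ft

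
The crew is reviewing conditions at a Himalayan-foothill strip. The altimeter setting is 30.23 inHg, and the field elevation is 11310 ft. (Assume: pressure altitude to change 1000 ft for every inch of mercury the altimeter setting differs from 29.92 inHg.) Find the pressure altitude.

11000 ft

Pressure correction = (29.92 − 30.23) × 1000 = -310 ft.
Pressure altitude = 11310 + (-310) = 11000 ft.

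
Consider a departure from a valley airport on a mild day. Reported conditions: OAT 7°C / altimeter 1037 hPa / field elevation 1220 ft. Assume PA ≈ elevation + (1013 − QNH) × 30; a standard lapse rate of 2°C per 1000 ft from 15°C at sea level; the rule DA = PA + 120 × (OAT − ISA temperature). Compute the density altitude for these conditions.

Pressure altitude = 1220 + (1013 − 1037) × 30 = 1220 + (-720) = 500 ft.
ISA temperature at 500 ft = 15 − 2 × (500/1000) = 14°C.
ISA deviation = 7 − 14 = -7°C.
Density altitude = 500 + 120 × (-7) = -340 ft.

-340 ft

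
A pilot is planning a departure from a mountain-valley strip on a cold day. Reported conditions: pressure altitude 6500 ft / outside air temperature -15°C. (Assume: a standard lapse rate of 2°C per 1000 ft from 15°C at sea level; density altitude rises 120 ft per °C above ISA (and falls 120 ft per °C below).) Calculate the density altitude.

ISA temperature at 6500 ft = 15 − 2 × (6500/1000) = 2°C.
ISA deviation = -15 − 2 = -17°C.
Density altitude = 6500 + 120 × (-17) = 6500 + (-2040) = 4460 ft.

4460 ft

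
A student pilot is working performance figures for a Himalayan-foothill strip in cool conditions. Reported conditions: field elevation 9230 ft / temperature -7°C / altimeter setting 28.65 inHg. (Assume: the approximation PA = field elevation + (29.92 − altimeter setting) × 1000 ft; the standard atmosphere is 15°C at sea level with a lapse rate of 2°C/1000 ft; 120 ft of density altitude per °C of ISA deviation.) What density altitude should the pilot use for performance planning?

10380 ft

Pressure altitude = 9230 + (29.92 − 28.65) × 1000 = 9230 + (+1270) = 10500 ft.
ISA temperature at 10500 ft = 15 − 2 × (10500/1000) = -6°C.
ISA deviation = -7 − (-6) = -1°C.
Density altitude = 10500 + 120 × (-1) = 10380 ft.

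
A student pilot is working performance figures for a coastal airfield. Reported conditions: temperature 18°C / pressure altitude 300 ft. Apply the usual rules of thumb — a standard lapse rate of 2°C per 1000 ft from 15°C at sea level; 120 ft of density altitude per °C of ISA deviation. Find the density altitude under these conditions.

ISA temperature at 300 ft = 15 − 2 × (300/1000) = 14.4°C.
ISA deviation = 18 − 14.4 = +3.6°C.
Density altitude = 300 + 120 × (3.6) = 300 + (+432) = 732 ft.

732 ft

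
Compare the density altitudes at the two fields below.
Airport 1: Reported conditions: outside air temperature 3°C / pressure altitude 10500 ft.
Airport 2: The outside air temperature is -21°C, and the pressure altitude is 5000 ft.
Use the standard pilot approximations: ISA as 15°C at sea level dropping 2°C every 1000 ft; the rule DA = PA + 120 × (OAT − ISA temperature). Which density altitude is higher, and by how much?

Airport 1 by 9700 ft

Airport 1: ISA temp = -6°C, deviation +9°C, DA = 10500 + 120 × 9 = 11580 ft.
Airport 2: ISA temp = 5°C, deviation -26°C, DA = 5000 + 120 × (-26) = 1880 ft.
Airport 1 is higher by 11580 − 1880 = 9700 ft.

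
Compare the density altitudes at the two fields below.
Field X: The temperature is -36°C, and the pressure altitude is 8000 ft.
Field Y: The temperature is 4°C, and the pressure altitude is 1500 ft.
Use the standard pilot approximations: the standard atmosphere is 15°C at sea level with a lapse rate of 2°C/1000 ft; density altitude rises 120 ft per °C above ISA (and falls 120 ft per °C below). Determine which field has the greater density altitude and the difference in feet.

Field X: ISA temp = -1°C, deviation -35°C, DA = 8000 + 120 × (-35) = 3800 ft.
Field Y: ISA temp = 12°C, deviation -8°C, DA = 1500 + 120 × (-8) = 540 ft.
Field X is higher by 3800 − 540 = 3260 ft.

Field X by 3260 ft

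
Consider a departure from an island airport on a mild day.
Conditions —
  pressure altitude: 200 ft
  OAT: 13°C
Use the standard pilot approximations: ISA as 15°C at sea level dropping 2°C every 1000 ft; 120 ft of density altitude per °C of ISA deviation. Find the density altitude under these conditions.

8 ft

ISA temperature at 200 ft = 15 − 2 × (200/1000) = 14.6°C.
ISA deviation = 13 − 14.6 = -1.6°C.
Density altitude = 200 + 120 × (-1.6) = 200 + (-192) = 8 ft.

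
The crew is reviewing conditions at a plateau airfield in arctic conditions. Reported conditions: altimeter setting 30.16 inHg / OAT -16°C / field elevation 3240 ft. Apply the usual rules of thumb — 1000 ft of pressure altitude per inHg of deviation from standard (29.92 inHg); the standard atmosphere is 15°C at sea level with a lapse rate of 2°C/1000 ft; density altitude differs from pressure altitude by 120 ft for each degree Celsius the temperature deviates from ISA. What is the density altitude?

0 ft

Pressure altitude = 3240 + (29.92 − 30.16) × 1000 = 3240 + (-240) = 3000 ft.
ISA temperature at 3000 ft = 15 − 2 × (3000/1000) = 9°C.
ISA deviation = -16 − 9 = -25°C.
Density altitude = 3000 + 120 × (-25) = 0 ft.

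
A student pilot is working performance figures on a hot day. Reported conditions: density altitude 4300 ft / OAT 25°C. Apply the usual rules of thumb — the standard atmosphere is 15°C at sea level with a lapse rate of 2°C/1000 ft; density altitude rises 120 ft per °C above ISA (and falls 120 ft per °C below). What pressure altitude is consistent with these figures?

2500 ft

DA = PA + 120 × (OAT − (15 − 2·PA/1000)) = PA + 120·OAT − 1800 + 0.24·PA = 1.24·PA + 120·OAT − 1800.
So 1.24·PA = 4300 − 120 × 25 + 1800 = 3100.
PA = 3100 / 1.24 = 2500 ft.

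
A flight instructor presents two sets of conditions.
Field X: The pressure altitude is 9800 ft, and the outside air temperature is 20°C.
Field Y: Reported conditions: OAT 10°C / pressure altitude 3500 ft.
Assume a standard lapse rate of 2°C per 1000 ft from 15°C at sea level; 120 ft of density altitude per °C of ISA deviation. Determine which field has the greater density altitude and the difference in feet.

Field X: ISA temp = -4.6°C, deviation +24.6°C, DA = 9800 + 120 × 24.6 = 12752 ft.
Field Y: ISA temp = 8°C, deviation +2°C, DA = 3500 + 120 × 2 = 3740 ft.
Field X is higher by 12752 − 3740 = 9012 ft.

Field X by 9012 ft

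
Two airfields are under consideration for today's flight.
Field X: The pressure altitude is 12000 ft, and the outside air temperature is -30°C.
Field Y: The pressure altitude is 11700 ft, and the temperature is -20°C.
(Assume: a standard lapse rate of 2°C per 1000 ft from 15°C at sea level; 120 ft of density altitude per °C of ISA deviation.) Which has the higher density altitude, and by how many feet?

Field X: ISA temp = -9°C, deviation -21°C, DA = 12000 + 120 × (-21) = 9480 ft.
Field Y: ISA temp = -8.4°C, deviation -11.6°C, DA = 11700 + 120 × (-11.6) = 10308 ft.
Field Y is higher by 10308 − 9480 = 828 ft.

Field Y by 828 ft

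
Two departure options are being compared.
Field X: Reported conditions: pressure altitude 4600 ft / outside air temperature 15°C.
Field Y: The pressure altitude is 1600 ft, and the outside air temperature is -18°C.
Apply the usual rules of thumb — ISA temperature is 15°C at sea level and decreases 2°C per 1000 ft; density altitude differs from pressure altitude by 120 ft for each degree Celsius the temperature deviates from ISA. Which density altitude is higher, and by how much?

Field X: ISA temp = 5.8°C, deviation +9.2°C, DA = 4600 + 120 × 9.2 = 5704 ft.
Field Y: ISA temp = 11.8°C, deviation -29.8°C, DA = 1600 + 120 × (-29.8) = -1976 ft.
Field X is higher by 5704 − (-1976) = 7680 ft.

Field X by 7680 ft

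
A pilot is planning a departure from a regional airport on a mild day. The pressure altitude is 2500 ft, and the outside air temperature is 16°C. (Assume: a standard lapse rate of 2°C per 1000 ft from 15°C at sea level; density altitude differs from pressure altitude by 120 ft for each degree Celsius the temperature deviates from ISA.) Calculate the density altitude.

3220 ft

ISA temperature at 2500 ft = 15 − 2 × (2500/1000) = 10°C.
ISA deviation = 16 − 10 = +6°C.
Density altitude = 2500 + 120 × (6) = 2500 + (+720) = 3220 ft.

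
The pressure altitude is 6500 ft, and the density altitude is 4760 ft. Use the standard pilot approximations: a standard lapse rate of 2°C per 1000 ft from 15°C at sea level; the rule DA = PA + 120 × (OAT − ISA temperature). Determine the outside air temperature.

Density altitude − pressure altitude = 4760 − 6500 = -1740 ft.
At 120 ft/°C that is an ISA deviation of -1740/120 = -14.5°C.
ISA temperature at 6500 ft = 15 − 2 × (6500/1000) = 2°C.
OAT = ISA + deviation = 2 + (-14.5) = -12.5°C.

-12.5°C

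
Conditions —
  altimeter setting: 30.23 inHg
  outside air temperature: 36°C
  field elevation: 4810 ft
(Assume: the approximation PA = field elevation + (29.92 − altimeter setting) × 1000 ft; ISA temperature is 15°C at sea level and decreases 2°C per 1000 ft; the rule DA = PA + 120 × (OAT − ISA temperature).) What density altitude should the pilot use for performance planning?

Pressure altitude = 4810 + (29.92 − 30.23) × 1000 = 4810 + (-310) = 4500 ft.
ISA temperature at 4500 ft = 15 − 2 × (4500/1000) = 6°C.
ISA deviation = 36 − 6 = +30°C.
Density altitude = 4500 + 120 × (30) = 8100 ft.

8100 ft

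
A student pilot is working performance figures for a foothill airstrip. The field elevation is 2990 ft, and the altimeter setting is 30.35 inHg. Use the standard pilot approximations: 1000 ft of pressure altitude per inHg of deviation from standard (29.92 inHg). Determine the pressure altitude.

2560 ft

Pressure correction = (29.92 − 30.35) × 1000 = -430 ft.
Pressure altitude = 2990 + (-430) = 2560 ft.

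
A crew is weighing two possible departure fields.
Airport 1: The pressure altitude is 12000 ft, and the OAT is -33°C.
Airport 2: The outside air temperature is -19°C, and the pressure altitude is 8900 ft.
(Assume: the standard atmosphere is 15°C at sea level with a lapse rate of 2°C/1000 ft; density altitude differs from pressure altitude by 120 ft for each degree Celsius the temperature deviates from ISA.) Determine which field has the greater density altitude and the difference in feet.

Airport 1: ISA temp = -9°C, deviation -24°C, DA = 12000 + 120 × (-24) = 9120 ft.
Airport 2: ISA temp = -2.8°C, deviation -16.2°C, DA = 8900 + 120 × (-16.2) = 6956 ft.
Airport 1 is higher by 9120 − 6956 = 2164 ft.

Airport 1 by 2164 ft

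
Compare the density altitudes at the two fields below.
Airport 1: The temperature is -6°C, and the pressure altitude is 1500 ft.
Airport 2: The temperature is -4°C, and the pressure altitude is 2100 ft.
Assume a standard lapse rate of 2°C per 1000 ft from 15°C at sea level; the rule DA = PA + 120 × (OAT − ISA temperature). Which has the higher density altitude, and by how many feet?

Airport 2 by 984 ft

Airport 1: ISA temp = 12°C, deviation -18°C, DA = 1500 + 120 × (-18) = -660 ft.
Airport 2: ISA temp = 10.8°C, deviation -14.8°C, DA = 2100 + 120 × (-14.8) = 324 ft.
Airport 2 is higher by 324 − (-660) = 984 ft.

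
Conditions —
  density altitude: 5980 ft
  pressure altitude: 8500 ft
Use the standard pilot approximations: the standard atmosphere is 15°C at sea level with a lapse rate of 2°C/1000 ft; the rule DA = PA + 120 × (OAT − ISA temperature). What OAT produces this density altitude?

-23°C

Density altitude − pressure altitude = 5980 − 8500 = -2520 ft.
At 120 ft/°C that is an ISA deviation of -2520/120 = -21°C.
ISA temperature at 8500 ft = 15 − 2 × (8500/1000) = -2°C.
OAT = ISA + deviation = -2 + (-21) = -23°C.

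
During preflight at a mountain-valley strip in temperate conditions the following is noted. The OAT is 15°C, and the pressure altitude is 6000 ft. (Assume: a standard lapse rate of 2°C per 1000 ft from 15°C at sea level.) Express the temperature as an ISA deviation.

ISA temperature at 6000 ft = 15 − 2 × (6000/1000) = 3°C.
Deviation = OAT − ISA = 15 − 3 = +12°C.

ISA+12°C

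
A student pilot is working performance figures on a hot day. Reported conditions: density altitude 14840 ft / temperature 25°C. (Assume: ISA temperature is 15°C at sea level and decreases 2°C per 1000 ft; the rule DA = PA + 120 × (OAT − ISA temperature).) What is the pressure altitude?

DA = PA + 120 × (OAT − (15 − 2·PA/1000)) = PA + 120·OAT − 1800 + 0.24·PA = 1.24·PA + 120·OAT − 1800.
So 1.24·PA = 14840 − 120 × 25 + 1800 = 13640.
PA = 13640 / 1.24 = 11000 ft.

11000 ft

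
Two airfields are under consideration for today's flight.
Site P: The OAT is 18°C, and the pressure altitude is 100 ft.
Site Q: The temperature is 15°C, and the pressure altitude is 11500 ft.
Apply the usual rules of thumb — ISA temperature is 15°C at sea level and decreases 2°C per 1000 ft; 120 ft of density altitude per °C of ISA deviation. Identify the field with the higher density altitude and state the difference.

Site P: ISA temp = 14.8°C, deviation +3.2°C, DA = 100 + 120 × 3.2 = 484 ft.
Site Q: ISA temp = -8°C, deviation +23°C, DA = 11500 + 120 × 23 = 14260 ft.
Site Q is higher by 14260 − 484 = 13776 ft.

Site Q by 13776 ft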